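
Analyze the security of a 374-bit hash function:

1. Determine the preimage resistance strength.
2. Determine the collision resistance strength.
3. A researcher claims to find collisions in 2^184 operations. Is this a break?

Step 1: Preimage resistance requires brute-force of 2^374 operations.
Step 2: Collision resistance (birthday bound) = 2^(374/2) = 2^187.
Step 3: The claimed attack costs 2^184 operations.
Step 4: Since 2^184 < 2^187, the claimed attack beats the generic birthday bound, so collision resistance is broken.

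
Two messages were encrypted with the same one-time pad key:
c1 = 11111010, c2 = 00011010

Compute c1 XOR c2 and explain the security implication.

Step 1: c1 XOR c2 = (m1 XOR k) XOR (m2 XOR k).
Step 2: By XOR associativity/commutativity: = m1 XOR m2 XOR k XOR k = m1 XOR m2.
Step 3: 11111010 XOR 00011010 = 11100000 = 224.
Step 4: The key cancels out! An attacker learns m1 XOR m2 = 224, revealing the relationship between plaintexts.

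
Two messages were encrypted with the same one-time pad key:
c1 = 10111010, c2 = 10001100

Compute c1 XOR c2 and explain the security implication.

Step 1: c1 XOR c2 = (m1 XOR k) XOR (m2 XOR k).
Step 2: By XOR associativity/commutativity: = m1 XOR m2 XOR k XOR k = m1 XOR m2.
Step 3: 10111010 XOR 10001100 = 00110110 = 54.
Step 4: The key cancels out! An attacker learns m1 XOR m2 = 54, revealing the relationship between plaintexts.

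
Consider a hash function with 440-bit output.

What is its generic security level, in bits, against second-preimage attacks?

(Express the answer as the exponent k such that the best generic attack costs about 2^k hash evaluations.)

Step 1: The hash has a 440-bit output.
Step 2: Second-preimage resistance means: given a specific input x, it should be infeasible to find a different y with h(y) = h(x).
With a 440-bit output, a generic search for a second preimage costs about 2^440 evaluations (each trial matches the fixed target with probability 2^-440).
Step 3: Security level = 440 bits.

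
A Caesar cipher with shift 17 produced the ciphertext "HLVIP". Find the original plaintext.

Step 1: Reverse the shift by subtracting 17 from each letter position.
  H (position 7) -> position (7-17) mod 26 = 16 -> Q
  L (position 11) -> position (11-17) mod 26 = 20 -> U
  V (position 21) -> position (21-17) mod 26 = 4 -> E
  I (position 8) -> position (8-17) mod 26 = 17 -> R
  P (position 15) -> position (15-17) mod 26 = 24 -> Y
Decrypted message: QUERY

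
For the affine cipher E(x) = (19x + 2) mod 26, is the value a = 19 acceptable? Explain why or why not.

Step 1: Compute gcd(19, 26).
Step 2: gcd(19, 26) = 1.
Since gcd = 1, 19 is coprime with 26, so it is a valid key.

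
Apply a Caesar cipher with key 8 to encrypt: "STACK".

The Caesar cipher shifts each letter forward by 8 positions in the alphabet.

Step 1: For each letter, shift forward by 8 positions (mod 26).
  S (position 18) -> position (18+8) mod 26 = 0 -> A
  T (position 19) -> position (19+8) mod 26 = 1 -> B
  A (position 0) -> position (0+8) mod 26 = 8 -> I
  C (position 2) -> position (2+8) mod 26 = 10 -> K
  K (position 10) -> position (10+8) mod 26 = 18 -> S
Result: ABIKS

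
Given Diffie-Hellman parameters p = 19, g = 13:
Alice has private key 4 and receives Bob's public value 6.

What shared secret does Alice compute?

Step 1: s = B^a mod p = 6^4 mod 19.
  6^1 mod 19 = 6
  6^2 mod 19 = (6 * 6) mod 19 = 17
  6^3 mod 19 = (17 * 6) mod 19 = 7
  6^4 mod 19 = (7 * 6) mod 19 = 4
Result: shared secret = 4.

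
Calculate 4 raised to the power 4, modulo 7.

Step 1: Compute 4^4 mod 7 step by step, reducing modulo 7 at each step.
  4^1 mod 7 = 4
  4^2 mod 7 = (4 * 4) mod 7 = 2
  4^3 mod 7 = (2 * 4) mod 7 = 1
  4^4 mod 7 = (1 * 4) mod 7 = 4
Step 2: Result = 4.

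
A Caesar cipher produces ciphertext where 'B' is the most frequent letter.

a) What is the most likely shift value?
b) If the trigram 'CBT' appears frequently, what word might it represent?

Step 1: In English, 'E' is the most frequent letter (12.7%).
Step 2: The most frequent ciphertext letter is 'B' (position 1).
Step 3: Shift = (1 - 4) mod 26 = 23.
Step 4: Decrypt 'CBT' by shifting back 23:
  C -> F
  B -> E
  T -> W
Step 5: 'CBT' decrypts to 'FEW'.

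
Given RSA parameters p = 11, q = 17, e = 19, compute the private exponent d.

Step 1: n = 11 * 17 = 187.
Step 2: phi(n) = 10 * 16 = 160.
Step 3: Find d such that 19 * d = 1 (mod 160).
Step 4: d = 19^(-1) mod 160 = 59.
Verification: 19 * 59 = 1121 = 7 * 160 + 1.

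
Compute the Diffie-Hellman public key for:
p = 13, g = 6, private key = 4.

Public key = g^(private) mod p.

Step 1: A = g^a mod p = 6^4 mod 13.
  6^1 mod 13 = 6
  6^2 mod 13 = (6 * 6) mod 13 = 10
  6^3 mod 13 = (10 * 6) mod 13 = 8
  6^4 mod 13 = (8 * 6) mod 13 = 9
Result: A = 9.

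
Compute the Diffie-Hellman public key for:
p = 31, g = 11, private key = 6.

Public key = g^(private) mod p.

Step 1: A = g^a mod p = 11^6 mod 31.
  11^1 mod 31 = 11
  11^2 mod 31 = (11 * 11) mod 31 = 28
  11^3 mod 31 = (28 * 11) mod 31 = 29
  11^4 mod 31 = (29 * 11) mod 31 = 9
  11^5 mod 31 = (9 * 11) mod 31 = 6
  11^6 mod 31 = (6 * 11) mod 31 = 4
Result: A = 4.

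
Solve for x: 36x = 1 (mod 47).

Step 1: We need x such that 36 * x = 1 (mod 47).
Step 2: Using the extended Euclidean algorithm or trial:
  36 * 17 = 612 = 13 * 47 + 1.
Step 3: Since 612 mod 47 = 1, the inverse is x = 17.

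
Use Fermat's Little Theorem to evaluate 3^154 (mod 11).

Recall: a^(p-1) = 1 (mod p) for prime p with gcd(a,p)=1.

Step 1: Since 11 is prime, by Fermat's Little Theorem: 3^10 = 1 (mod 11).
Step 2: Reduce exponent: 154 mod 10 = 4.
Step 3: So 3^154 = 3^4 (mod 11).
Step 4: 3^4 mod 11 = 4.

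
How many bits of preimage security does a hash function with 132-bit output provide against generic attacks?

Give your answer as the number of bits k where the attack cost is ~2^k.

Step 1: The hash has a 132-bit output.
Step 2: Preimage resistance means: given a digest h(x), it should be infeasible to find any input that hashes to it.
With a 132-bit output there are 2^132 possible digests, so a generic brute-force preimage search costs about 2^132 evaluations.
Step 3: Security level = 132 bits.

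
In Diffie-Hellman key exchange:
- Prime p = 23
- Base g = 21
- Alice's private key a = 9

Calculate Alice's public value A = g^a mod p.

Step 1: A = g^a mod p = 21^9 mod 23.
  21^1 mod 23 = 21
  21^2 mod 23 = (21 * 21) mod 23 = 4
  21^3 mod 23 = (4 * 21) mod 23 = 15
  21^4 mod 23 = (15 * 21) mod 23 = 16
  21^5 mod 23 = (16 * 21) mod 23 = 14
  21^6 mod 23 = (14 * 21) mod 23 = 18
  21^7 mod 23 = (18 * 21) mod 23 = 10
  21^8 mod 23 = (10 * 21) mod 23 = 3
  21^9 mod 23 = (3 * 21) mod 23 = 17
Result: A = 17.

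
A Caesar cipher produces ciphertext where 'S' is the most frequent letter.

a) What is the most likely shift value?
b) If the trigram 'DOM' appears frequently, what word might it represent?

Step 1: In English, 'E' is the most frequent letter (12.7%).
Step 2: The most frequent ciphertext letter is 'S' (position 18).
Step 3: Shift = (18 - 4) mod 26 = 14.
Step 4: Decrypt 'DOM' by shifting back 14:
  D -> P
  O -> A
  M -> Y
Step 5: 'DOM' decrypts to 'PAY'.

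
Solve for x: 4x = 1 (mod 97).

Step 1: We need x such that 4 * x = 1 (mod 97).
Step 2: Using the extended Euclidean algorithm or trial:
  4 * 73 = 292 = 3 * 97 + 1.
Step 3: Since 292 mod 97 = 1, the inverse is x = 73.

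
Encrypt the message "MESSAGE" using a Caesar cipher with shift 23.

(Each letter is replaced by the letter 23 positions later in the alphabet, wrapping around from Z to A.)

Step 1: For each letter, shift forward by 23 positions (mod 26).
  M (position 12) -> position (12+23) mod 26 = 9 -> J
  E (position 4) -> position (4+23) mod 26 = 1 -> B
  S (position 18) -> position (18+23) mod 26 = 15 -> P
  S (position 18) -> position (18+23) mod 26 = 15 -> P
  A (position 0) -> position (0+23) mod 26 = 23 -> X
  G (position 6) -> position (6+23) mod 26 = 3 -> D
  E (position 4) -> position (4+23) mod 26 = 1 -> B
Result: JBPPXDB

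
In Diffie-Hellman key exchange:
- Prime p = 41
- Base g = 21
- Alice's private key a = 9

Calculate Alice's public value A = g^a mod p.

Step 1: A = g^a mod p = 21^9 mod 41.
  21^1 mod 41 = 21
  21^2 mod 41 = (21 * 21) mod 41 = 31
  21^3 mod 41 = (31 * 21) mod 41 = 36
  21^4 mod 41 = (36 * 21) mod 41 = 18
  21^5 mod 41 = (18 * 21) mod 41 = 9
  21^6 mod 41 = (9 * 21) mod 41 = 25
  21^7 mod 41 = (25 * 21) mod 41 = 33
  21^8 mod 41 = (33 * 21) mod 41 = 37
  21^9 mod 41 = (37 * 21) mod 41 = 39
Result: A = 39.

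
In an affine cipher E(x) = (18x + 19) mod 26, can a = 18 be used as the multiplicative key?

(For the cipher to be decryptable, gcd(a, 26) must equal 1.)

Step 1: Compute gcd(18, 26).
Step 2: gcd(18, 26) = 2.
Since gcd = 2 != 1, 18 shares a common factor with 26, so it cannot be used.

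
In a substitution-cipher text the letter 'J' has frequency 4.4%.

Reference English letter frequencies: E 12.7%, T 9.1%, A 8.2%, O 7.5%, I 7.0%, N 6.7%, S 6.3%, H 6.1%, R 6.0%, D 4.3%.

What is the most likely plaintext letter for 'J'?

Step 1: The observed frequency is 4.4%.
Step 2: Compare with English frequencies:
  E: 12.7% (difference: 8.3%)
  T: 9.1% (difference: 4.7%)
  A: 8.2% (difference: 3.8%)
  O: 7.5% (difference: 3.1%)
  I: 7.0% (difference: 2.6%)
  N: 6.7% (difference: 2.3%)
  S: 6.3% (difference: 1.9%)
  H: 6.1% (difference: 1.7%)
  R: 6.0% (difference: 1.6%)
  D: 4.3% (difference: 0.1%) <-- closest
Step 3: 'J' most likely represents 'D' (frequency 4.3%).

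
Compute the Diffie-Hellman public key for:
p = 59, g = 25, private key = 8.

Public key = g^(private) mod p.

Step 1: A = g^a mod p = 25^8 mod 59.
  25^1 mod 59 = 25
  25^2 mod 59 = (25 * 25) mod 59 = 35
  25^3 mod 59 = (35 * 25) mod 59 = 49
  25^4 mod 59 = (49 * 25) mod 59 = 45
  25^5 mod 59 = (45 * 25) mod 59 = 4
  25^6 mod 59 = (4 * 25) mod 59 = 41
  25^7 mod 59 = (41 * 25) mod 59 = 22
  25^8 mod 59 = (22 * 25) mod 59 = 19
Result: A = 19.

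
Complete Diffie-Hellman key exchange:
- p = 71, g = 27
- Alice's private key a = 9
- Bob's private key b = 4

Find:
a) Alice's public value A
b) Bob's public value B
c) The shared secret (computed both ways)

Step 1: A = g^a mod p = 27^9 mod 71 = 49.
Step 2: B = g^b mod p = 27^4 mod 71 = 6.
Step 3: Alice computes s = B^a mod p = 6^9 mod 71 = 27.
Step 4: Bob computes s = A^b mod p = 49^4 mod 71 = 27.
Both sides agree: shared secret = 27.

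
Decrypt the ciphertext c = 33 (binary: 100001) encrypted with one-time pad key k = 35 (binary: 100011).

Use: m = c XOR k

Step 1: XOR ciphertext with key:
  Ciphertext: 100001
  Key:        100011
  XOR:        000010
Step 2: Plaintext = 000010 = 2 in decimal.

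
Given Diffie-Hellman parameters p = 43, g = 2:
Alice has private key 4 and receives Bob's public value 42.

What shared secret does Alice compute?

Step 1: s = B^a mod p = 42^4 mod 43.
  42^1 mod 43 = 42
  42^2 mod 43 = (42 * 42) mod 43 = 1
  42^3 mod 43 = (1 * 42) mod 43 = 42
  42^4 mod 43 = (42 * 42) mod 43 = 1
Result: shared secret = 1.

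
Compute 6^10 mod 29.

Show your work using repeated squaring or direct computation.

Step 1: Compute 6^10 mod 29 step by step, reducing modulo 29 at each step.
  6^1 mod 29 = 6
  6^2 mod 29 = (6 * 6) mod 29 = 7
  6^3 mod 29 = (7 * 6) mod 29 = 13
  6^4 mod 29 = (13 * 6) mod 29 = 20
  6^5 mod 29 = (20 * 6) mod 29 = 4
  6^6 mod 29 = (4 * 6) mod 29 = 24
  6^7 mod 29 = (24 * 6) mod 29 = 28
  6^8 mod 29 = (28 * 6) mod 29 = 23
  6^9 mod 29 = (23 * 6) mod 29 = 22
  6^10 mod 29 = (22 * 6) mod 29 = 16
Step 2: Result = 16.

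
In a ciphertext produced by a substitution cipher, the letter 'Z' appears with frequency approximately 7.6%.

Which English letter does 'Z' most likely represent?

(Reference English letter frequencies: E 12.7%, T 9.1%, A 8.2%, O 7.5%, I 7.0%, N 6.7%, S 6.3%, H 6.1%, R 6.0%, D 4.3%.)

Step 1: The observed frequency is 7.6%.
Step 2: Compare with English frequencies:
  E: 12.7% (difference: 5.1%)
  T: 9.1% (difference: 1.5%)
  A: 8.2% (difference: 0.6%)
  O: 7.5% (difference: 0.1%) <-- closest
  I: 7.0% (difference: 0.6%)
  N: 6.7% (difference: 0.9%)
  S: 6.3% (difference: 1.3%)
  H: 6.1% (difference: 1.5%)
  R: 6.0% (difference: 1.6%)
  D: 4.3% (difference: 3.3%)
Step 3: 'Z' most likely represents 'O' (frequency 7.5%).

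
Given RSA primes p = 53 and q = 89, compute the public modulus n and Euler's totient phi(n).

Step 1: n = p * q = 53 * 89 = 4717.
Step 2: phi(n) = (p-1)(q-1) = 52 * 88 = 4576.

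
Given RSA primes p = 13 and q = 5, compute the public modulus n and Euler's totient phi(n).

Step 1: n = p * q = 13 * 5 = 65.
Step 2: phi(n) = (p-1)(q-1) = 12 * 4 = 48.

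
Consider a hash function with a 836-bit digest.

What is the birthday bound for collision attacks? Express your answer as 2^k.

Step 1: The birthday paradox gives collision probability ~50% after sqrt(2^n) = 2^(n/2) hashes.
Step 2: For 836-bit output: 2^(836/2) = 2^418.
Step 3: Approximately 2^418 hash computations needed.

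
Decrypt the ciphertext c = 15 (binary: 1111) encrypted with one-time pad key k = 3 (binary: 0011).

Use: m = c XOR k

Step 1: XOR ciphertext with key:
  Ciphertext: 1111
  Key:        0011
  XOR:        1100
Step 2: Plaintext = 1100 = 12 in decimal.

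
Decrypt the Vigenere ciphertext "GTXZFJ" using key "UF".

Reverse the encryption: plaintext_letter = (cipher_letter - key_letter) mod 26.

Step 1: Extend key: UFUFUF
Step 2: Decrypt each letter (c - k) mod 26:
  G(6) - U(20) = (6-20) mod 26 = 12 = M
  T(19) - F(5) = (19-5) mod 26 = 14 = O
  X(23) - U(20) = (23-20) mod 26 = 3 = D
  Z(25) - F(5) = (25-5) mod 26 = 20 = U
  F(5) - U(20) = (5-20) mod 26 = 11 = L
  J(9) - F(5) = (9-5) mod 26 = 4 = E
Plaintext: MODULE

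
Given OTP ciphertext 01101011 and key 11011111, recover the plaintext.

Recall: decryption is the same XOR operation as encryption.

Step 1: XOR ciphertext with key:
  Ciphertext: 01101011
  Key:        11011111
  XOR:        10110100
Step 2: Plaintext = 10110100 = 180 in decimal.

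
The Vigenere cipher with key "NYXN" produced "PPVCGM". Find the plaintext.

Step 1: Extend key: NYXNNY
Step 2: Decrypt each letter (c - k) mod 26:
  P(15) - N(13) = (15-13) mod 26 = 2 = C
  P(15) - Y(24) = (15-24) mod 26 = 17 = R
  V(21) - X(23) = (21-23) mod 26 = 24 = Y
  C(2) - N(13) = (2-13) mod 26 = 15 = P
  G(6) - N(13) = (6-13) mod 26 = 19 = T
  M(12) - Y(24) = (12-24) mod 26 = 14 = O
Plaintext: CRYPTO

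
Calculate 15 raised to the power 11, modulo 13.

Step 1: Compute 15^11 mod 13 step by step, reducing modulo 13 at each step.
  15^1 mod 13 = 2
  15^2 mod 13 = (2 * 15) mod 13 = 4
  15^3 mod 13 = (4 * 15) mod 13 = 8
  15^4 mod 13 = (8 * 15) mod 13 = 3
  15^5 mod 13 = (3 * 15) mod 13 = 6
  15^6 mod 13 = (6 * 15) mod 13 = 12
  15^7 mod 13 = (12 * 15) mod 13 = 11
  15^8 mod 13 = (11 * 15) mod 13 = 9
  15^9 mod 13 = (9 * 15) mod 13 = 5
  15^10 mod 13 = (5 * 15) mod 13 = 10
  15^11 mod 13 = (10 * 15) mod 13 = 7
Step 2: Result = 7.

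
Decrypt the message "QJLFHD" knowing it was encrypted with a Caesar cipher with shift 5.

Step 1: Reverse the shift by subtracting 5 from each letter position.
  Q (position 16) -> position (16-5) mod 26 = 11 -> L
  J (position 9) -> position (9-5) mod 26 = 4 -> E
  L (position 11) -> position (11-5) mod 26 = 6 -> G
  F (position 5) -> position (5-5) mod 26 = 0 -> A
  H (position 7) -> position (7-5) mod 26 = 2 -> C
  D (position 3) -> position (3-5) mod 26 = 24 -> Y
Decrypted message: LEGACY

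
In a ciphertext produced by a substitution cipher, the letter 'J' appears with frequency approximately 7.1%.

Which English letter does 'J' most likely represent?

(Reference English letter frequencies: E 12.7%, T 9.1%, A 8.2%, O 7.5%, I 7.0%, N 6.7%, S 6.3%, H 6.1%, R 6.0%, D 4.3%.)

Step 1: The observed frequency is 7.1%.
Step 2: Compare with English frequencies:
  E: 12.7% (difference: 5.6%)
  T: 9.1% (difference: 2.0%)
  A: 8.2% (difference: 1.1%)
  O: 7.5% (difference: 0.4%)
  I: 7.0% (difference: 0.1%) <-- closest
  N: 6.7% (difference: 0.4%)
  S: 6.3% (difference: 0.8%)
  H: 6.1% (difference: 1.0%)
  R: 6.0% (difference: 1.1%)
  D: 4.3% (difference: 2.8%)
Step 3: 'J' most likely represents 'I' (frequency 7.0%).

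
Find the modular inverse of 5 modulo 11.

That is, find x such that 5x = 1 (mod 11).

Step 1: We need x such that 5 * x = 1 (mod 11).
Step 2: Using the extended Euclidean algorithm or trial:
  5 * 9 = 45 = 4 * 11 + 1.
Step 3: Since 45 mod 11 = 1, the inverse is x = 9.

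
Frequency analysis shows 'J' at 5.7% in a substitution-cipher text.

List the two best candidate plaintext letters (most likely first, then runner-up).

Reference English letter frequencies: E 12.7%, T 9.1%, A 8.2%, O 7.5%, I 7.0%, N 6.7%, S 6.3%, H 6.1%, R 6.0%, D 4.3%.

Step 1: Observed frequency of 'J' is 5.7%.
Step 2: Compute distances to each reference frequency and sort:
  R (6.0%): difference = 0.3% <-- BEST
  H (6.1%): difference = 0.4% <-- RUNNER-UP
  S (6.3%): difference = 0.6%
  N (6.7%): difference = 1.0%
  I (7.0%): difference = 1.3%
Step 3: Most likely is 'R' (6.0%, diff 0.3%); second most likely is 'H' (6.1%, diff 0.4%).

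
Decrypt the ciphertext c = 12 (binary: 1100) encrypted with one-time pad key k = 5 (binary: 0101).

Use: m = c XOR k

Step 1: XOR ciphertext with key:
  Ciphertext: 1100
  Key:        0101
  XOR:        1001
Step 2: Plaintext = 1001 = 9 in decimal.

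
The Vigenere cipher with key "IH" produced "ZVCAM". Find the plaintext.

Step 1: Extend key: IHIHI
Step 2: Decrypt each letter (c - k) mod 26:
  Z(25) - I(8) = (25-8) mod 26 = 17 = R
  V(21) - H(7) = (21-7) mod 26 = 14 = O
  C(2) - I(8) = (2-8) mod 26 = 20 = U
  A(0) - H(7) = (0-7) mod 26 = 19 = T
  M(12) - I(8) = (12-8) mod 26 = 4 = E
Plaintext: ROUTE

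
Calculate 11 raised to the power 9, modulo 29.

Step 1: Compute 11^9 mod 29 step by step, reducing modulo 29 at each step.
  11^1 mod 29 = 11
  11^2 mod 29 = (11 * 11) mod 29 = 5
  11^3 mod 29 = (5 * 11) mod 29 = 26
  11^4 mod 29 = (26 * 11) mod 29 = 25
  11^5 mod 29 = (25 * 11) mod 29 = 14
  11^6 mod 29 = (14 * 11) mod 29 = 9
  11^7 mod 29 = (9 * 11) mod 29 = 12
  11^8 mod 29 = (12 * 11) mod 29 = 16
  11^9 mod 29 = (16 * 11) mod 29 = 2
Step 2: Result = 2.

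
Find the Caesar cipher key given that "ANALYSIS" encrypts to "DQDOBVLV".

Step 1: Compare first letters: A (position 0) -> D (position 3).
Step 2: Shift = (3 - 0) mod 26 = 3.
The shift value is 3.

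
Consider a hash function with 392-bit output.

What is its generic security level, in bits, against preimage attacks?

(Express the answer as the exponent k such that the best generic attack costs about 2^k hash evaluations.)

Step 1: The hash has a 392-bit output.
Step 2: Preimage resistance means: given a digest h(x), it should be infeasible to find any input that hashes to it.
With a 392-bit output there are 2^392 possible digests, so a generic brute-force preimage search costs about 2^392 evaluations.
Step 3: Security level = 392 bits.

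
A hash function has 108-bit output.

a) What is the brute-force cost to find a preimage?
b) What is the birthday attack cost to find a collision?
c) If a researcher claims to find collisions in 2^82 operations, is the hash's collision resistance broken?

Step 1: Preimage resistance requires brute-force of 2^108 operations.
Step 2: Collision resistance (birthday bound) = 2^(108/2) = 2^54.
Step 3: The claimed attack costs 2^82 operations.
Step 4: Since 2^82 >= 2^54, the claimed attack is no faster than the generic birthday attack, so this does not break collision resistance.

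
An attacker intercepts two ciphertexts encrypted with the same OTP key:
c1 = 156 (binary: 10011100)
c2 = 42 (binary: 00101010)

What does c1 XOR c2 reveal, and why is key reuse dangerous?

Step 1: c1 XOR c2 = (m1 XOR k) XOR (m2 XOR k).
Step 2: By XOR associativity/commutativity: = m1 XOR m2 XOR k XOR k = m1 XOR m2.
Step 3: 10011100 XOR 00101010 = 10110110 = 182.
Step 4: The key cancels out! An attacker learns m1 XOR m2 = 182, revealing the relationship between plaintexts.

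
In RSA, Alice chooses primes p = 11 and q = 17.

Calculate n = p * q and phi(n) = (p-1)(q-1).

Step 1: n = p * q = 11 * 17 = 187.
Step 2: phi(n) = (p-1)(q-1) = 10 * 16 = 160.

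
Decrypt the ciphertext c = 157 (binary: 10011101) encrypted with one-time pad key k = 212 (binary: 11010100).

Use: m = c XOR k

Step 1: XOR ciphertext with key:
  Ciphertext: 10011101
  Key:        11010100
  XOR:        01001001
Step 2: Plaintext = 01001001 = 73 in decimal.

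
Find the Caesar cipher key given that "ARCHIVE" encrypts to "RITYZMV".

Step 1: Compare first letters: A (position 0) -> R (position 17).
Step 2: Shift = (17 - 0) mod 26 = 17.
The shift value is 17.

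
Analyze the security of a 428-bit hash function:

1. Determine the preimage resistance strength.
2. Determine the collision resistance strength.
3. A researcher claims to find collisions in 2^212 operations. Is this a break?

Step 1: Preimage resistance requires brute-force of 2^428 operations.
Step 2: Collision resistance (birthday bound) = 2^(428/2) = 2^214.
Step 3: The claimed attack costs 2^212 operations.
Step 4: Since 2^212 < 2^214, the claimed attack beats the generic birthday bound, so collision resistance is broken.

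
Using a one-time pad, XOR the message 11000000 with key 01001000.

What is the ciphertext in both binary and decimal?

Step 1: Write out the XOR operation bit by bit:
  Message: 11000000
  Key:     01001000
  XOR:     10001000
Step 2: Convert to decimal: 10001000 = 136.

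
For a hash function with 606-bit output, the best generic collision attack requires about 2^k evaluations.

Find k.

Step 1: The hash has a 606-bit output.
Step 2: Collision resistance means it should be infeasible to find any x != y with h(x) = h(y).
By the birthday bound, a generic collision search succeeds after about sqrt(2^606) = 2^(606/2) = 2^303 evaluations.
Step 3: Security level = 303 bits.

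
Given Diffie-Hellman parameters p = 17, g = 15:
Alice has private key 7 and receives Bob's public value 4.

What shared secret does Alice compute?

Step 1: s = B^a mod p = 4^7 mod 17.
  4^1 mod 17 = 4
  4^2 mod 17 = (4 * 4) mod 17 = 16
  4^3 mod 17 = (16 * 4) mod 17 = 13
  4^4 mod 17 = (13 * 4) mod 17 = 1
  4^5 mod 17 = (1 * 4) mod 17 = 4
  4^6 mod 17 = (4 * 4) mod 17 = 16
  4^7 mod 17 = (16 * 4) mod 17 = 13
Result: shared secret = 13.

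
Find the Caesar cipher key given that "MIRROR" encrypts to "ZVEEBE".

Step 1: Compare first letters: M (position 12) -> Z (position 25).
Step 2: Shift = (25 - 12) mod 26 = 13.
The shift value is 13.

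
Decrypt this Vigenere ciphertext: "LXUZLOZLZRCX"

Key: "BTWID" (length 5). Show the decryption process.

Step 1: Key 'BTWID' has length 5. Extended key: BTWIDBTWIDBT
Step 2: Decrypt each position:
  L(11) - B(1) = 10 = K
  X(23) - T(19) = 4 = E
  U(20) - W(22) = 24 = Y
  Z(25) - I(8) = 17 = R
  L(11) - D(3) = 8 = I
  O(14) - B(1) = 13 = N
  Z(25) - T(19) = 6 = G
  L(11) - W(22) = 15 = P
  Z(25) - I(8) = 17 = R
  R(17) - D(3) = 14 = O
  C(2) - B(1) = 1 = B
  X(23) - T(19) = 4 = E
Plaintext: KEYRINGPROBE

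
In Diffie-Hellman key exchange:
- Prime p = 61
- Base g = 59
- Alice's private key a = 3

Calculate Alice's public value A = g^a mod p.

Step 1: A = g^a mod p = 59^3 mod 61.
  59^1 mod 61 = 59
  59^2 mod 61 = (59 * 59) mod 61 = 4
  59^3 mod 61 = (4 * 59) mod 61 = 53
Result: A = 53.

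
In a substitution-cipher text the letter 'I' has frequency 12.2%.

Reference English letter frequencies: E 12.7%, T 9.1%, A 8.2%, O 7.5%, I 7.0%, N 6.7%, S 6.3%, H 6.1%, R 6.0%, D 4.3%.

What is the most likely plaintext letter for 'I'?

Step 1: The observed frequency is 12.2%.
Step 2: Compare with English frequencies:
  E: 12.7% (difference: 0.5%) <-- closest
  T: 9.1% (difference: 3.1%)
  A: 8.2% (difference: 4.0%)
  O: 7.5% (difference: 4.7%)
  I: 7.0% (difference: 5.2%)
  N: 6.7% (difference: 5.5%)
  S: 6.3% (difference: 5.9%)
  H: 6.1% (difference: 6.1%)
  R: 6.0% (difference: 6.2%)
  D: 4.3% (difference: 7.9%)
Step 3: 'I' most likely represents 'E' (frequency 12.7%).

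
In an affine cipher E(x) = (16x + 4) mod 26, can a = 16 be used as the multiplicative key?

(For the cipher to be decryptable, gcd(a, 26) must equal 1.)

Step 1: Compute gcd(16, 26).
Step 2: gcd(16, 26) = 2.
Since gcd = 2 != 1, 16 shares a common factor with 26, so it cannot be used.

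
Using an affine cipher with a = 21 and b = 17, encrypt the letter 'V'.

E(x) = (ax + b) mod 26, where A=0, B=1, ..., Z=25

Step 1: Convert 'V' to number: x = 21.
Step 2: E(21) = (21 * 21 + 17) mod 26 = 458 mod 26 = 16.
Step 3: Convert 16 back to letter: Q.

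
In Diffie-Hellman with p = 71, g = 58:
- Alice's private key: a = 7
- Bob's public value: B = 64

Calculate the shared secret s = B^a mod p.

Step 1: s = B^a mod p = 64^7 mod 71.
  64^1 mod 71 = 64
  64^2 mod 71 = (64 * 64) mod 71 = 49
  64^3 mod 71 = (49 * 64) mod 71 = 12
  64^4 mod 71 = (12 * 64) mod 71 = 58
  64^5 mod 71 = (58 * 64) mod 71 = 20
  64^6 mod 71 = (20 * 64) mod 71 = 2
  64^7 mod 71 = (2 * 64) mod 71 = 57
Result: shared secret = 57.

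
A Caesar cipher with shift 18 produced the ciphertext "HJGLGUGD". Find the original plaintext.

Step 1: Reverse the shift by subtracting 18 from each letter position.
  H (position 7) -> position (7-18) mod 26 = 15 -> P
  J (position 9) -> position (9-18) mod 26 = 17 -> R
  G (position 6) -> position (6-18) mod 26 = 14 -> O
  L (position 11) -> position (11-18) mod 26 = 19 -> T
  G (position 6) -> position (6-18) mod 26 = 14 -> O
  U (position 20) -> position (20-18) mod 26 = 2 -> C
  G (position 6) -> position (6-18) mod 26 = 14 -> O
  D (position 3) -> position (3-18) mod 26 = 11 -> L
Decrypted message: PROTOCOL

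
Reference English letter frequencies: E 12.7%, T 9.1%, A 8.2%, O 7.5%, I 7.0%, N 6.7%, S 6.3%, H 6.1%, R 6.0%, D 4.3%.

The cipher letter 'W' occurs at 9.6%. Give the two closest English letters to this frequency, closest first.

Step 1: Observed frequency of 'W' is 9.6%.
Step 2: Compute distances to each reference frequency and sort:
  T (9.1%): difference = 0.5% <-- BEST
  A (8.2%): difference = 1.4% <-- RUNNER-UP
  O (7.5%): difference = 2.1%
  I (7.0%): difference = 2.6%
  N (6.7%): difference = 2.9%
Step 3: Most likely is 'T' (9.1%, diff 0.5%); second most likely is 'A' (8.2%, diff 1.4%).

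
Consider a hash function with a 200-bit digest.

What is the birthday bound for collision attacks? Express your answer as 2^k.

Step 1: The birthday paradox gives collision probability ~50% after sqrt(2^n) = 2^(n/2) hashes.
Step 2: For 200-bit output: 2^(200/2) = 2^100.
Step 3: Approximately 2^100 hash computations needed.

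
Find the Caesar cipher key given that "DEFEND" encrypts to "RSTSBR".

Step 1: Compare first letters: D (position 3) -> R (position 17).
Step 2: Shift = (17 - 3) mod 26 = 14.
The shift value is 14.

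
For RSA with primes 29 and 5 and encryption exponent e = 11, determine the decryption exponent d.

Step 1: n = 29 * 5 = 145.
Step 2: phi(n) = 28 * 4 = 112.
Step 3: Find d such that 11 * d = 1 (mod 112).
Step 4: d = 11^(-1) mod 112 = 51.
Verification: 11 * 51 = 561 = 5 * 112 + 1.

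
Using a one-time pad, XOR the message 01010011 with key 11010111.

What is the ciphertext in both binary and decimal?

Step 1: Write out the XOR operation bit by bit:
  Message: 01010011
  Key:     11010111
  XOR:     10000100
Step 2: Convert to decimal: 10000100 = 132.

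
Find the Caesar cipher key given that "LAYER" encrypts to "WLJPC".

Step 1: Compare first letters: L (position 11) -> W (position 22).
Step 2: Shift = (22 - 11) mod 26 = 11.
The shift value is 11.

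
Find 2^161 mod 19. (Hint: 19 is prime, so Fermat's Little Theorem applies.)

Step 1: Since 19 is prime, by Fermat's Little Theorem: 2^18 = 1 (mod 19).
Step 2: Reduce exponent: 161 mod 18 = 17.
Step 3: So 2^161 = 2^17 (mod 19).
Step 4: 2^17 mod 19 = 10.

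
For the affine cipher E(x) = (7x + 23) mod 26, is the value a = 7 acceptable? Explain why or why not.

Step 1: Compute gcd(7, 26).
Step 2: gcd(7, 26) = 1.
Since gcd = 1, 7 is coprime with 26, so it is a valid key.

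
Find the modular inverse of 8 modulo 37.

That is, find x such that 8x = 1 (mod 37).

Step 1: We need x such that 8 * x = 1 (mod 37).
Step 2: Using the extended Euclidean algorithm or trial:
  8 * 14 = 112 = 3 * 37 + 1.
Step 3: Since 112 mod 37 = 1, the inverse is x = 14.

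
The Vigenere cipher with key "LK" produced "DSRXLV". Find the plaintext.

Step 1: Extend key: LKLKLK
Step 2: Decrypt each letter (c - k) mod 26:
  D(3) - L(11) = (3-11) mod 26 = 18 = S
  S(18) - K(10) = (18-10) mod 26 = 8 = I
  R(17) - L(11) = (17-11) mod 26 = 6 = G
  X(23) - K(10) = (23-10) mod 26 = 13 = N
  L(11) - L(11) = (11-11) mod 26 = 0 = A
  V(21) - K(10) = (21-10) mod 26 = 11 = L
Plaintext: SIGNAL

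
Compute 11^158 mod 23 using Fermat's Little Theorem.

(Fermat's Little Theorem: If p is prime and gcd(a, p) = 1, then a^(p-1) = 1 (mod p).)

Step 1: Since 23 is prime, by Fermat's Little Theorem: 11^22 = 1 (mod 23).
Step 2: Reduce exponent: 158 mod 22 = 4.
Step 3: So 11^158 = 11^4 (mod 23).
Step 4: 11^4 mod 23 = 13.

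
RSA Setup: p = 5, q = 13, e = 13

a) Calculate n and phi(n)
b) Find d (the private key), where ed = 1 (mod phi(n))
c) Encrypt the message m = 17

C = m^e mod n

Step 1: n = 5 * 13 = 65.
Step 2: phi(n) = (5-1)(13-1) = 4 * 12 = 48.
Step 3: Find d = 13^(-1) mod 48 = 37.
  Verify: 13 * 37 = 481 = 1 (mod 48).
Step 4: C = 17^13 mod 65 = 17.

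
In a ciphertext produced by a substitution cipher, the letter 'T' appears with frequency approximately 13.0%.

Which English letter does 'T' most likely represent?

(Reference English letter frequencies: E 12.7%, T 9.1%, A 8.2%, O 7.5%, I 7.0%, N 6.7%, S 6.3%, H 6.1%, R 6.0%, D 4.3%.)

Step 1: The observed frequency is 13.0%.
Step 2: Compare with English frequencies:
  E: 12.7% (difference: 0.3%) <-- closest
  T: 9.1% (difference: 3.9%)
  A: 8.2% (difference: 4.8%)
  O: 7.5% (difference: 5.5%)
  I: 7.0% (difference: 6.0%)
  N: 6.7% (difference: 6.3%)
  S: 6.3% (difference: 6.7%)
  H: 6.1% (difference: 6.9%)
  R: 6.0% (difference: 7.0%)
  D: 4.3% (difference: 8.7%)
Step 3: 'T' most likely represents 'E' (frequency 12.7%).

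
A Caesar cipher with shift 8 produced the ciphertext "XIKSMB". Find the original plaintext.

Step 1: Reverse the shift by subtracting 8 from each letter position.
  X (position 23) -> position (23-8) mod 26 = 15 -> P
  I (position 8) -> position (8-8) mod 26 = 0 -> A
  K (position 10) -> position (10-8) mod 26 = 2 -> C
  S (position 18) -> position (18-8) mod 26 = 10 -> K
  M (position 12) -> position (12-8) mod 26 = 4 -> E
  B (position 1) -> position (1-8) mod 26 = 19 -> T
Decrypted message: PACKET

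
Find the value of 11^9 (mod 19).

Step 1: Compute 11^9 mod 19 step by step, reducing modulo 19 at each step.
  11^1 mod 19 = 11
  11^2 mod 19 = (11 * 11) mod 19 = 7
  11^3 mod 19 = (7 * 11) mod 19 = 1
  11^4 mod 19 = (1 * 11) mod 19 = 11
  11^5 mod 19 = (11 * 11) mod 19 = 7
  11^6 mod 19 = (7 * 11) mod 19 = 1
  11^7 mod 19 = (1 * 11) mod 19 = 11
  11^8 mod 19 = (11 * 11) mod 19 = 7
  11^9 mod 19 = (7 * 11) mod 19 = 1
Step 2: Result = 1.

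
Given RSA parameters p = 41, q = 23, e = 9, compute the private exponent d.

Step 1: n = 41 * 23 = 943.
Step 2: phi(n) = 40 * 22 = 880.
Step 3: Find d such that 9 * d = 1 (mod 880).
Step 4: d = 9^(-1) mod 880 = 489.
Verification: 9 * 489 = 4401 = 5 * 880 + 1.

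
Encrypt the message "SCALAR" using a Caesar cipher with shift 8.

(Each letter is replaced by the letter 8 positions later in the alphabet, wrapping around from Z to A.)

Step 1: For each letter, shift forward by 8 positions (mod 26).
  S (position 18) -> position (18+8) mod 26 = 0 -> A
  C (position 2) -> position (2+8) mod 26 = 10 -> K
  A (position 0) -> position (0+8) mod 26 = 8 -> I
  L (position 11) -> position (11+8) mod 26 = 19 -> T
  A (position 0) -> position (0+8) mod 26 = 8 -> I
  R (position 17) -> position (17+8) mod 26 = 25 -> Z
Result: AKITIZ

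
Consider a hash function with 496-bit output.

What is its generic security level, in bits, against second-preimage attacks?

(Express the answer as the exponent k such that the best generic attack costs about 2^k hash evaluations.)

Step 1: The hash has a 496-bit output.
Step 2: Second-preimage resistance means: given a specific input x, it should be infeasible to find a different y with h(y) = h(x).
With a 496-bit output, a generic search for a second preimage costs about 2^496 evaluations (each trial matches the fixed target with probability 2^-496).
Step 3: Security level = 496 bits.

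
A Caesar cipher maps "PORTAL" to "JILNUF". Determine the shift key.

Step 1: Compare first letters: P (position 15) -> J (position 9).
Step 2: Shift = (9 - 15) mod 26 = 20.
The shift value is 20.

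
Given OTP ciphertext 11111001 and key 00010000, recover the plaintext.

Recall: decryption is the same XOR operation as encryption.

Step 1: XOR ciphertext with key:
  Ciphertext: 11111001
  Key:        00010000
  XOR:        11101001
Step 2: Plaintext = 11101001 = 233 in decimal.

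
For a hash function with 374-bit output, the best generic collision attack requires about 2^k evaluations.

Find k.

Step 1: The hash has a 374-bit output.
Step 2: Collision resistance means it should be infeasible to find any x != y with h(x) = h(y).
By the birthday bound, a generic collision search succeeds after about sqrt(2^374) = 2^(374/2) = 2^187 evaluations.
Step 3: Security level = 187 bits.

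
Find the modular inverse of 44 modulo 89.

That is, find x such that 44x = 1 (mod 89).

Step 1: We need x such that 44 * x = 1 (mod 89).
Step 2: Using the extended Euclidean algorithm or trial:
  44 * 87 = 3828 = 43 * 89 + 1.
Step 3: Since 3828 mod 89 = 1, the inverse is x = 87.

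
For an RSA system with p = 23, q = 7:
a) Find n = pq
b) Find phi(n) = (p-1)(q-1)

Step 1: n = p * q = 23 * 7 = 161.
Step 2: phi(n) = (p-1)(q-1) = 22 * 6 = 132.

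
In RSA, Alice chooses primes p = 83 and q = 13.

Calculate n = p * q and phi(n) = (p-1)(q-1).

Step 1: n = p * q = 83 * 13 = 1079.
Step 2: phi(n) = (p-1)(q-1) = 82 * 12 = 984.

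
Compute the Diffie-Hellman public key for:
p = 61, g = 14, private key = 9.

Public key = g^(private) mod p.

Step 1: A = g^a mod p = 14^9 mod 61.
  14^1 mod 61 = 14
  14^2 mod 61 = (14 * 14) mod 61 = 13
  14^3 mod 61 = (13 * 14) mod 61 = 60
  14^4 mod 61 = (60 * 14) mod 61 = 47
  14^5 mod 61 = (47 * 14) mod 61 = 48
  14^6 mod 61 = (48 * 14) mod 61 = 1
  14^7 mod 61 = (1 * 14) mod 61 = 14
  14^8 mod 61 = (14 * 14) mod 61 = 13
  14^9 mod 61 = (13 * 14) mod 61 = 60
Result: A = 60.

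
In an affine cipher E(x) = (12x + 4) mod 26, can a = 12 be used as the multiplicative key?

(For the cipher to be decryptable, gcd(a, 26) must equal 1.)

Step 1: Compute gcd(12, 26).
Step 2: gcd(12, 26) = 2.
Since gcd = 2 != 1, 12 shares a common factor with 26, so it cannot be used.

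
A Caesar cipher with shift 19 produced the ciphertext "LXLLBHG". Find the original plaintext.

Step 1: Reverse the shift by subtracting 19 from each letter position.
  L (position 11) -> position (11-19) mod 26 = 18 -> S
  X (position 23) -> position (23-19) mod 26 = 4 -> E
  L (position 11) -> position (11-19) mod 26 = 18 -> S
  L (position 11) -> position (11-19) mod 26 = 18 -> S
  B (position 1) -> position (1-19) mod 26 = 8 -> I
  H (position 7) -> position (7-19) mod 26 = 14 -> O
  G (position 6) -> position (6-19) mod 26 = 13 -> N
Decrypted message: SESSION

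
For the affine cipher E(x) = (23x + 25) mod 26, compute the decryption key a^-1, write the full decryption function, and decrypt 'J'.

Step 1: Find a^-1, the modular inverse of 23 mod 26.
Step 2: We need 23 * a^-1 = 1 (mod 26).
Step 3: 23 * 17 = 391 = 15 * 26 + 1, so a^-1 = 17.
Step 4: D(y) = 17(y - 25) mod 26.
Step 5: Apply to 'J' (y = 9): D(9) = 17 * (9 - 25) mod 26 = 17 * -16 mod 26 = 14 -> 'O'.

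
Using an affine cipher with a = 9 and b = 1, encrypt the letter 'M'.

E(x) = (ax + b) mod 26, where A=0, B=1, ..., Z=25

Step 1: Convert 'M' to number: x = 12.
Step 2: E(12) = (9 * 12 + 1) mod 26 = 109 mod 26 = 5.
Step 3: Convert 5 back to letter: F.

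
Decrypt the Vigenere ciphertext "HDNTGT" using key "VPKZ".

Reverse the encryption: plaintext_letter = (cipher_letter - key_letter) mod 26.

Step 1: Extend key: VPKZVP
Step 2: Decrypt each letter (c - k) mod 26:
  H(7) - V(21) = (7-21) mod 26 = 12 = M
  D(3) - P(15) = (3-15) mod 26 = 14 = O
  N(13) - K(10) = (13-10) mod 26 = 3 = D
  T(19) - Z(25) = (19-25) mod 26 = 20 = U
  G(6) - V(21) = (6-21) mod 26 = 11 = L
  T(19) - P(15) = (19-15) mod 26 = 4 = E
Plaintext: MODULE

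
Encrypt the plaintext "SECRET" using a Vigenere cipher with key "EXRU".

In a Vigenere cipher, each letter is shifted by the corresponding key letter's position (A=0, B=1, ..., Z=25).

Step 1: Repeat key to match plaintext length:
  Plaintext: SECRET
  Key:       EXRUEX
Step 2: Encrypt each letter:
  S(18) + E(4) = (18+4) mod 26 = 22 = W
  E(4) + X(23) = (4+23) mod 26 = 1 = B
  C(2) + R(17) = (2+17) mod 26 = 19 = T
  R(17) + U(20) = (17+20) mod 26 = 11 = L
  E(4) + E(4) = (4+4) mod 26 = 8 = I
  T(19) + X(23) = (19+23) mod 26 = 16 = Q
Ciphertext: WBTLIQ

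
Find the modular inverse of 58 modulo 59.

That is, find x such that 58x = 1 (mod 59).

Step 1: We need x such that 58 * x = 1 (mod 59).
Step 2: Using the extended Euclidean algorithm or trial:
  58 * 58 = 3364 = 57 * 59 + 1.
Step 3: Since 3364 mod 59 = 1, the inverse is x = 58.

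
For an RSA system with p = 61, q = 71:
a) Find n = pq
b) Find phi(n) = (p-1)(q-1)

Step 1: n = p * q = 61 * 71 = 4331.
Step 2: phi(n) = (p-1)(q-1) = 60 * 70 = 4200.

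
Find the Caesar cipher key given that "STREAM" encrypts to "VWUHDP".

Step 1: Compare first letters: S (position 18) -> V (position 21).
Step 2: Shift = (21 - 18) mod 26 = 3.
The shift value is 3.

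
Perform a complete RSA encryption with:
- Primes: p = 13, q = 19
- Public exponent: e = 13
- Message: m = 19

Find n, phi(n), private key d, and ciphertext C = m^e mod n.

Step 1: n = 13 * 19 = 247.
Step 2: phi(n) = (13-1)(19-1) = 12 * 18 = 216.
Step 3: Find d = 13^(-1) mod 216 = 133.
  Verify: 13 * 133 = 1729 = 1 (mod 216).
Step 4: C = 19^13 mod 247 = 19.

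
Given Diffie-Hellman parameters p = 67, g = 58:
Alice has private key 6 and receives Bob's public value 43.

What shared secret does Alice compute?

Step 1: s = B^a mod p = 43^6 mod 67.
  43^1 mod 67 = 43
  43^2 mod 67 = (43 * 43) mod 67 = 40
  43^3 mod 67 = (40 * 43) mod 67 = 45
  43^4 mod 67 = (45 * 43) mod 67 = 59
  43^5 mod 67 = (59 * 43) mod 67 = 58
  43^6 mod 67 = (58 * 43) mod 67 = 15
Result: shared secret = 15.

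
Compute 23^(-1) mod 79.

Step 1: We need x such that 23 * x = 1 (mod 79).
Step 2: Using the extended Euclidean algorithm or trial:
  23 * 55 = 1265 = 16 * 79 + 1.
Step 3: Since 1265 mod 79 = 1, the inverse is x = 55.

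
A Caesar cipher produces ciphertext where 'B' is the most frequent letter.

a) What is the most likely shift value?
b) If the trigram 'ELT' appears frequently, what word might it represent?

Step 1: In English, 'E' is the most frequent letter (12.7%).
Step 2: The most frequent ciphertext letter is 'B' (position 1).
Step 3: Shift = (1 - 4) mod 26 = 23.
Step 4: Decrypt 'ELT' by shifting back 23:
  E -> H
  L -> O
  T -> W
Step 5: 'ELT' decrypts to 'HOW'.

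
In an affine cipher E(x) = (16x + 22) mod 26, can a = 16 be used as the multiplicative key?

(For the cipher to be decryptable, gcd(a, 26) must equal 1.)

Step 1: Compute gcd(16, 26).
Step 2: gcd(16, 26) = 2.
Since gcd = 2 != 1, 16 shares a common factor with 26, so it cannot be used.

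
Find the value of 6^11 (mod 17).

Step 1: Compute 6^11 mod 17 step by step, reducing modulo 17 at each step.
  6^1 mod 17 = 6
  6^2 mod 17 = (6 * 6) mod 17 = 2
  6^3 mod 17 = (2 * 6) mod 17 = 12
  6^4 mod 17 = (12 * 6) mod 17 = 4
  6^5 mod 17 = (4 * 6) mod 17 = 7
  6^6 mod 17 = (7 * 6) mod 17 = 8
  6^7 mod 17 = (8 * 6) mod 17 = 14
  6^8 mod 17 = (14 * 6) mod 17 = 16
  6^9 mod 17 = (16 * 6) mod 17 = 11
  6^10 mod 17 = (11 * 6) mod 17 = 15
  6^11 mod 17 = (15 * 6) mod 17 = 5
Step 2: Result = 5.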